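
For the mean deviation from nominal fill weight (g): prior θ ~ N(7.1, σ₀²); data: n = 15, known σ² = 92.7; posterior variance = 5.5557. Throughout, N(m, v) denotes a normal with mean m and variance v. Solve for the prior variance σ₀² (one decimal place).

σ₀² = 55.0

Posterior precision equals prior precision plus data precision: 1/σ_n² = 1/σ₀² + n/σ².
So 1/σ₀² = 1/5.5557 − 15/92.7 = 0.179995 − 0.161812 = 0.018183.
Hence σ₀² = 1/0.018183 ≈ 55.0.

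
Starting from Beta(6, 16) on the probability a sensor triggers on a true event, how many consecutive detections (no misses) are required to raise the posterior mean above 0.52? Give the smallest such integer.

k = 12

After k detections and 0 misses the posterior is Beta(6+k, 16), with mean (6+k)/(6+16+k).
Set (6+k)/(22+k) > 0.52 and solve: k > (0.52·22 − 6)/(1 − 0.52) = 11.333.
The smallest integer exceeding 11.333 is 12.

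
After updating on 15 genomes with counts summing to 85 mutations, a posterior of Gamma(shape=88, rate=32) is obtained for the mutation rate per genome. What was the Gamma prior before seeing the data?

Gamma(shape=3, rate=17)

A Gamma(α, β) prior (rate parametrization) on a Poisson rate with n observations summing to S gives posterior Gamma(α+S, β+n).
So α = 88 − 85 = 3 and β = 32 − 15 = 17.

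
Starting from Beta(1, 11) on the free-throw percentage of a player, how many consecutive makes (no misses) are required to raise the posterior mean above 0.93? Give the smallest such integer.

k = 146

After k makes and 0 misses the posterior is Beta(1+k, 11), with mean (1+k)/(1+11+k).
Set (1+k)/(12+k) > 0.93 and solve: k > (0.93·12 − 1)/(1 − 0.93) = 145.143.
The smallest integer exceeding 145.143 is 146.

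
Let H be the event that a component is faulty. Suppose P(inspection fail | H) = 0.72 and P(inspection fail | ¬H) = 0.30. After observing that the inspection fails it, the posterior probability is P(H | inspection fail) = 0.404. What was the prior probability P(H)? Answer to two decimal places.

P(H) = 0.22

In odds form, posterior odds = prior odds × likelihood ratio, so prior odds = posterior odds ÷ LR.
Posterior odds = 0.404/(1−0.404) = 0.6779. LR = 0.72/0.30 = 2.4000.
Prior odds = 0.6779/2.4000 = 0.2825, so P(H) = 0.2825/(1+0.2825) ≈ 0.22.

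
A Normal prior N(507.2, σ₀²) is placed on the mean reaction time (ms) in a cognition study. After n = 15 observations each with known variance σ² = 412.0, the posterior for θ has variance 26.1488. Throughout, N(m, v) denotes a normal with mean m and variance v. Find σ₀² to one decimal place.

σ₀² = 545.0

For the Normal–Normal model with known σ², precisions add: τ_n = τ₀ + n/σ².
So 1/σ₀² = 1/26.1488 − 15/412.0 = 0.038243 − 0.036408 = 0.001835.
Hence σ₀² = 1/0.001835 ≈ 545.0.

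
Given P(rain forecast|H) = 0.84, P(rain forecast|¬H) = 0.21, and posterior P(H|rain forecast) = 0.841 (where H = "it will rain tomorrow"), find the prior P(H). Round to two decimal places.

P(H) = 0.57

Bayes' rule in odds form gives O(H|E) = O(H)·[P(E|H)/P(E|¬H)], hence O(H) = O(H|E)/LR.
Posterior odds = 0.841/(1−0.841) = 5.2893. LR = 0.84/0.21 = 4.0000.
Prior odds = 5.2893/4.0000 = 1.3223, so P(H) = 1.3223/(1+1.3223) ≈ 0.57.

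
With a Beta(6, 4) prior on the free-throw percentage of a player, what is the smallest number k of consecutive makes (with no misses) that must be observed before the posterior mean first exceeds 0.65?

After k makes and 0 misses the posterior is Beta(6+k, 4), with mean (6+k)/(6+4+k).
Set (6+k)/(10+k) > 0.65 and solve: k > (0.65·10 − 6)/(1 − 0.65) = 1.429.
The smallest integer exceeding 1.429 is 2, and checking k=2: (8)/(12) = 0.6667 > 0.65.

k = 2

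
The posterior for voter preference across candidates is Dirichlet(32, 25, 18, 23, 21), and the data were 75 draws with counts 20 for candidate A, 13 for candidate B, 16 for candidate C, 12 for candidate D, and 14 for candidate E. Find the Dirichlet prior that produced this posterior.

Dirichlet(12, 12, 2, 11, 7)

For a Dirichlet(α) prior with multinomial counts c, the posterior is Dirichlet(α + c) componentwise.
Subtract each count from the matching posterior parameter: 32−20=12, 25−13=12, 18−16=2, 23−12=11, 21−14=7.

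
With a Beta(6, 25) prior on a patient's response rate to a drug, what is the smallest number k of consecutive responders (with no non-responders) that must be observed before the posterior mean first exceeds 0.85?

k = 136

After k responders and 0 non-responders the posterior is Beta(6+k, 25), with mean (6+k)/(6+25+k).
Set (6+k)/(31+k) > 0.85 and solve: k > (0.85·31 − 6)/(1 − 0.85) = 135.667.
The smallest integer exceeding 135.667 is 136.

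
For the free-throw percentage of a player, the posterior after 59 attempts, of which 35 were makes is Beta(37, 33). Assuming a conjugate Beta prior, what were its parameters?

A Beta(α, β) prior with s successes and f failures in binomial data gives a Beta(α+s, β+f) posterior.
So α = 37 − 35 = 2 and β = 33 − 24 = 9.

Beta(2, 9)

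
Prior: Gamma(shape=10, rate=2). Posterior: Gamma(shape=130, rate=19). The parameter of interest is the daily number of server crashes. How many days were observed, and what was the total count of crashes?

n = 17 days with total 120 crashes

Gamma–Poisson conjugacy: posterior shape = α + Σxᵢ, posterior rate = β + n.
Matching: Σxᵢ = 130 − 10 = 120 and n = 19 − 2 = 17.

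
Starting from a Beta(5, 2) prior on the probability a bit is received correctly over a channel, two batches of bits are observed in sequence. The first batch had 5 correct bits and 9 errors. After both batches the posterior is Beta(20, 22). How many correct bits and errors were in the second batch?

10 correct bits and 11 errors

Sequential conjugate updates are equivalent to a single update on the pooled data, so total successes = posterior α − prior α and total failures = posterior β − prior β.
Total across both batches: 20−5=15 correct bits, 22−2=20 errors.
Subtract the first batch: 15−5=10 correct bits and 20−9=11 errors.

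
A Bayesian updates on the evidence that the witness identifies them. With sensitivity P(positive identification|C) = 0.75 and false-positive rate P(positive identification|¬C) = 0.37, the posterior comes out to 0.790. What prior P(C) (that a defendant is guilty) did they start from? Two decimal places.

P(C) = 0.65

In odds form, posterior odds = prior odds × likelihood ratio, so prior odds = posterior odds ÷ LR.
Posterior odds = 0.790/(1−0.790) = 3.7619. LR = 0.75/0.37 = 2.0270.
Prior odds = 3.7619/2.0270 = 1.8559, so P(C) = 1.8559/(1+1.8559) ≈ 0.65.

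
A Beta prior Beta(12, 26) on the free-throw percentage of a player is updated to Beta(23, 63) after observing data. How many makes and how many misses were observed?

Beta is conjugate to the binomial likelihood: posterior = Beta(α+s, β+f).
Match parameters: s=23−12=11, f=63−26=37.

11 makes and 37 misses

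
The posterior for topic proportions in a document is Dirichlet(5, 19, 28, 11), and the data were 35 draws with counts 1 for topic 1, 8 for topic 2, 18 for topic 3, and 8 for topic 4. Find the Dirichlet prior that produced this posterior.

Dirichlet(4, 11, 10, 3)

For a Dirichlet(α) prior with multinomial counts c, the posterior is Dirichlet(α + c) componentwise.
Subtract each count from the matching posterior parameter: 5−1=4, 19−8=11, 28−18=10, 11−8=3.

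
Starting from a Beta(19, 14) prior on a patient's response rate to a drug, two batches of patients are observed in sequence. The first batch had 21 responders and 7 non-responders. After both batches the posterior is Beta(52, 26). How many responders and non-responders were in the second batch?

Because Beta–binomial updating is additive in the counts, the combined data contributed (α_post−α_prior, β_post−β_prior) successes and failures.
Total across both batches: 52−19=33 responders, 26−14=12 non-responders.
Subtract the first batch: 33−21=12 responders and 12−7=5 non-responders.

12 responders and 5 non-responders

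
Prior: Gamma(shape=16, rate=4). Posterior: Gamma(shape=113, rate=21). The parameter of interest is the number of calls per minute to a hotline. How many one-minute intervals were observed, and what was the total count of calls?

Gamma–Poisson conjugacy: posterior shape = α + Σxᵢ, posterior rate = β + n.
Matching: Σxᵢ = 113 − 16 = 97 and n = 21 − 4 = 17.

n = 17 one-minute intervals with total 97 calls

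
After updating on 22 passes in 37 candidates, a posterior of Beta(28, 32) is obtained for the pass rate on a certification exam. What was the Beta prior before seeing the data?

Beta(6, 17)

Under Beta–binomial conjugacy the posterior parameters are (α+s, β+f).
So α = 28 − 22 = 6 and β = 32 − 15 = 17.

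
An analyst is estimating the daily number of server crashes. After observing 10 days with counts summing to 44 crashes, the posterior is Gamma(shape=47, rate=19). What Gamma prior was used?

Gamma–Poisson conjugacy: posterior shape = α + Σxᵢ, posterior rate = β + n.
So α = 47 − 44 = 3 and β = 19 − 10 = 9.

Gamma(shape=3, rate=9)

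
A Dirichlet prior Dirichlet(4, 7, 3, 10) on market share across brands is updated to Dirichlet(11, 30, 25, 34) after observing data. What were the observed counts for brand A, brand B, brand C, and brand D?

For a Dirichlet(α) prior with multinomial counts c, the posterior is Dirichlet(α + c) componentwise.
Counts are posterior − prior componentwise: 11−4=7, 30−7=23, 25−3=22, 34−10=24.

counts (7, 23, 22, 24)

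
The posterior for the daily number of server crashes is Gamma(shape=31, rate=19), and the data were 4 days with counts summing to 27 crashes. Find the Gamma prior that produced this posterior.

Gamma–Poisson conjugacy: posterior shape = α + Σxᵢ, posterior rate = β + n.
So α = 31 − 27 = 4 and β = 19 − 4 = 15.

Gamma(shape=4, rate=15)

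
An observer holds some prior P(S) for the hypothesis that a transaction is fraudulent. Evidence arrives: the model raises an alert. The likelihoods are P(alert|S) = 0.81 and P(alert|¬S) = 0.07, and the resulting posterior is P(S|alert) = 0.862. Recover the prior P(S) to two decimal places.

In odds form, posterior odds = prior odds × likelihood ratio, so prior odds = posterior odds ÷ LR.
Posterior odds = 0.862/(1−0.862) = 6.2464. LR = 0.81/0.07 = 11.5714.
Prior odds = 6.2464/11.5714 = 0.5398, so P(S) = 0.5398/(1+0.5398) ≈ 0.35.

P(S) = 0.35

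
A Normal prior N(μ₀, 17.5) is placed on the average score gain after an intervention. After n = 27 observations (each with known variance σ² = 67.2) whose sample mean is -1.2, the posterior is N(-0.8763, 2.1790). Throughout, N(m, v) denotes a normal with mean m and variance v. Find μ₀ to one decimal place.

The posterior mean is a precision-weighted average: μ_n = (τ₀μ₀ + τ_data·x̄)/(τ₀+τ_data), with τ₀=1/σ₀² and τ_data=n/σ².
Here τ₀ = 1/17.5 = 0.057143 and τ_data = 27/67.2 = 0.401786, so τ_n = 0.458929.
Rearranging for μ₀: μ₀ = (μ_n·τ_n − τ_data·x̄)/τ₀ = (-0.8763·0.458929 − 0.401786·-1.2) / 0.057143 = 0.079984/0.057143 ≈ 1.4.

μ₀ = 1.4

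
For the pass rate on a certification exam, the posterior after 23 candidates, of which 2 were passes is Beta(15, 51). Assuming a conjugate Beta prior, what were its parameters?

Beta(13, 30)

Beta is conjugate to the binomial likelihood: posterior = Beta(α+s, β+f).
So α = 15 − 2 = 13 and β = 51 − 21 = 30.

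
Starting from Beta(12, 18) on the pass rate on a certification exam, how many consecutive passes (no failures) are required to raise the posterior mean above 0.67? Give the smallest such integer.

After k passes and 0 failures the posterior is Beta(12+k, 18), with mean (12+k)/(12+18+k).
Set (12+k)/(30+k) > 0.67 and solve: k > (0.67·30 − 12)/(1 − 0.67) = 24.545.
The smallest integer exceeding 24.545 is 25.

k = 25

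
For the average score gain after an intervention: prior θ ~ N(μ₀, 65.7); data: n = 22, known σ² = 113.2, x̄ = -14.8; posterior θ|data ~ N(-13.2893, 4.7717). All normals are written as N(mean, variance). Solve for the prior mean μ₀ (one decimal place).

μ₀ = 6.0

With known observation variance, the Normal–Normal posterior has precision τ_n = τ₀ + n/σ² and mean μ_n = (τ₀μ₀ + (n/σ²)x̄)/τ_n.
Here τ₀ = 1/65.7 = 0.015221 and τ_data = 22/113.2 = 0.194346, so τ_n = 0.209567.
Rearranging for μ₀: μ₀ = (μ_n·τ_n − τ_data·x̄)/τ₀ = (-13.2893·0.209567 − 0.194346·-14.8) / 0.015221 = 0.091322/0.015221 ≈ 6.0.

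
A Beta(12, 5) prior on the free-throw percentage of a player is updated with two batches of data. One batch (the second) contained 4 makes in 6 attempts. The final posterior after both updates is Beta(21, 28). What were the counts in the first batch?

Sequential conjugate updates are equivalent to a single update on the pooled data, so total successes = posterior α − prior α and total failures = posterior β − prior β.
Total across both batches: 21−12=9 makes, 28−5=23 misses.
Subtract the second batch: 9−4=5 makes and 23−2=21 misses.

5 makes and 21 misses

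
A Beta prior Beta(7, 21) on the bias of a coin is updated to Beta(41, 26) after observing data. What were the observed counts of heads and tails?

Beta is conjugate to the binomial likelihood: posterior = Beta(α+s, β+f).
So s = 41 − 7 = 34 and f = 26 − 21 = 5.

34 heads and 5 tails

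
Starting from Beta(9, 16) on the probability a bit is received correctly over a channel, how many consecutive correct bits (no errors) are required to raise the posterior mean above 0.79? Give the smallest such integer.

k = 52

After k correct bits and 0 errors the posterior is Beta(9+k, 16), with mean (9+k)/(9+16+k).
Set (9+k)/(25+k) > 0.79 and solve: k > (0.79·25 − 9)/(1 − 0.79) = 51.190.
The smallest integer exceeding 51.190 is 52.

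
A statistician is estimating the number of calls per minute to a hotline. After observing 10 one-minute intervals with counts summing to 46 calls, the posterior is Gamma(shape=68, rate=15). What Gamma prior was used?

Gamma(shape=22, rate=5)

Gamma–Poisson conjugacy: posterior shape = α + Σxᵢ, posterior rate = β + n.
So α = 68 − 46 = 22 and β = 15 − 10 = 5.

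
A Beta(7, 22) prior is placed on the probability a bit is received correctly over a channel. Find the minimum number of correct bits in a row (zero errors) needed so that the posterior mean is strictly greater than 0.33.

After k correct bits and 0 errors the posterior is Beta(7+k, 22), with mean (7+k)/(7+22+k).
Set (7+k)/(29+k) > 0.33 and solve: k > (0.33·29 − 7)/(1 − 0.33) = 3.836.
The smallest integer exceeding 3.836 is 4.

k = 4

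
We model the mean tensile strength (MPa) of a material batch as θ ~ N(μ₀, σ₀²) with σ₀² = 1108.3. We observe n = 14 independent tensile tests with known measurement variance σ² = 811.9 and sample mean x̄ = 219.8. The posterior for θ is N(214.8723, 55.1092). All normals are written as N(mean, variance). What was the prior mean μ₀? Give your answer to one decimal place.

With known observation variance, the Normal–Normal posterior has precision τ_n = τ₀ + n/σ² and mean μ_n = (τ₀μ₀ + (n/σ²)x̄)/τ_n.
Here τ₀ = 1/1108.3 = 0.000902 and τ_data = 14/811.9 = 0.017244, so τ_n = 0.018146.
Rearranging for μ₀: μ₀ = (μ_n·τ_n − τ_data·x̄)/τ₀ = (214.8723·0.018146 − 0.017244·219.8) / 0.000902 = 0.108842/0.000902 ≈ 120.7.

μ₀ = 120.7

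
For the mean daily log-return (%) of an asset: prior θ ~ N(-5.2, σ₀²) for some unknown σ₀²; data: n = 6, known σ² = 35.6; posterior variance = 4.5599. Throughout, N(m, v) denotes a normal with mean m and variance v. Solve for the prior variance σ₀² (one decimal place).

For the Normal–Normal model with known σ², precisions add: τ_n = τ₀ + n/σ².
So 1/σ₀² = 1/4.5599 − 6/35.6 = 0.219303 − 0.168539 = 0.050764.
Hence σ₀² = 1/0.050764 ≈ 19.7.

σ₀² = 19.7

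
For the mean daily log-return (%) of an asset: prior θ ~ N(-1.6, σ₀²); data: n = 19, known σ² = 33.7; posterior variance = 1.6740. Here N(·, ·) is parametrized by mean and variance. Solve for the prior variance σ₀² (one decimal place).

Posterior precision equals prior precision plus data precision: 1/σ_n² = 1/σ₀² + n/σ².
So 1/σ₀² = 1/1.6740 − 19/33.7 = 0.597372 − 0.563798 = 0.033574.
Hence σ₀² = 1/0.033574 ≈ 29.8.

σ₀² = 29.8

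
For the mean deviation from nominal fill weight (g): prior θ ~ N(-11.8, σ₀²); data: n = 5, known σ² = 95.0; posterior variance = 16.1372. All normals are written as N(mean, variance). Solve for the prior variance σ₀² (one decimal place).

σ₀² = 107.1

For the Normal–Normal model with known σ², precisions add: τ_n = τ₀ + n/σ².
So 1/σ₀² = 1/16.1372 − 5/95.0 = 0.061969 − 0.052632 = 0.009337.
Hence σ₀² = 1/0.009337 ≈ 107.1.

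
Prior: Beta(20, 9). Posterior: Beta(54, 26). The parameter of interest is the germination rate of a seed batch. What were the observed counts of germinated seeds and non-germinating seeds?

Under Beta–binomial conjugacy the posterior parameters are (α+s, β+f).
So s = 54 − 20 = 34 and f = 26 − 9 = 17.

34 germinated seeds and 17 non-germinating seeds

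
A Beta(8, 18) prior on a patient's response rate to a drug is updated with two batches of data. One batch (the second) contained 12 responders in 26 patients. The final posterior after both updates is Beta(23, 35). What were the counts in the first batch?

Because Beta–binomial updating is additive in the counts, the combined data contributed (α_post−α_prior, β_post−β_prior) successes and failures.
Total across both batches: 23−8=15 responders, 35−18=17 non-responders.
Subtract the second batch: 15−12=3 responders and 17−14=3 non-responders.

3 responders and 3 non-responders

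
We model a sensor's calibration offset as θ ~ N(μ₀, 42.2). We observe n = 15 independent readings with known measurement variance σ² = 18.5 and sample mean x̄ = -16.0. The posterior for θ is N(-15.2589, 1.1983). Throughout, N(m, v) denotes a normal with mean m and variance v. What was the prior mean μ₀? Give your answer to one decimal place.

μ₀ = 10.1

With known observation variance, the Normal–Normal posterior has precision τ_n = τ₀ + n/σ² and mean μ_n = (τ₀μ₀ + (n/σ²)x̄)/τ_n.
Here τ₀ = 1/42.2 = 0.023697 and τ_data = 15/18.5 = 0.810811, so τ_n = 0.834508.
Rearranging for μ₀: μ₀ = (μ_n·τ_n − τ_data·x̄)/τ₀ = (-15.2589·0.834508 − 0.810811·-16.0) / 0.023697 = 0.239302/0.023697 ≈ 10.1.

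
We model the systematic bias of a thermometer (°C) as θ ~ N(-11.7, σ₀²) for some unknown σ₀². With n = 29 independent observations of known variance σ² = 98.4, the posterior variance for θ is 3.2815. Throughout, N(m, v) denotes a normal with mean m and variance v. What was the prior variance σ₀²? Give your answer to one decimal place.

For the Normal–Normal model with known σ², precisions add: τ_n = τ₀ + n/σ².
So 1/σ₀² = 1/3.2815 − 29/98.4 = 0.304739 − 0.294715 = 0.010024.
Hence σ₀² = 1/0.010024 ≈ 99.8.

σ₀² = 99.8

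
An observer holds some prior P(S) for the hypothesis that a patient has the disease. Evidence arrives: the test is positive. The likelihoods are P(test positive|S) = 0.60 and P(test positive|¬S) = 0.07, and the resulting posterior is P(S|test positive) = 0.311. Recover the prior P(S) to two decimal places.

P(S) = 0.05

Bayes' rule in odds form gives O(S|E) = O(S)·[P(E|S)/P(E|¬S)], hence O(S) = O(S|E)/LR.
Posterior odds = 0.311/(1−0.311) = 0.4514. LR = 0.60/0.07 = 8.5714.
Prior odds = 0.4514/8.5714 = 0.0527, so P(S) = 0.0527/(1+0.0527) ≈ 0.05.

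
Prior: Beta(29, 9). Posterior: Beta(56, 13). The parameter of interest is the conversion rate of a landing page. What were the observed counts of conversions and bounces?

27 conversions and 4 bounces

Beta is conjugate to the binomial likelihood: posterior = Beta(a+s, b+f).
So s = 56 − 29 = 27 and f = 13 − 9 = 4.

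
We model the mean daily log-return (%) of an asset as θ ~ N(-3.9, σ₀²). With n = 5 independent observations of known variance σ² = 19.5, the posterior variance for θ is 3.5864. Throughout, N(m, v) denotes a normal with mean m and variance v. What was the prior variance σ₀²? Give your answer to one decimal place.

Posterior precision equals prior precision plus data precision: 1/σ_n² = 1/σ₀² + n/σ².
So 1/σ₀² = 1/3.5864 − 5/19.5 = 0.278831 − 0.256410 = 0.022421.
Hence σ₀² = 1/0.022421 ≈ 44.6.

σ₀² = 44.6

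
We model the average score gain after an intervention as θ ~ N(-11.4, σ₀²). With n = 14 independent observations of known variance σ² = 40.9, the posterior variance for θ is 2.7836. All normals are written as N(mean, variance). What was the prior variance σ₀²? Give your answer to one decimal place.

For the Normal–Normal model with known σ², precisions add: τ_n = τ₀ + n/σ².
So 1/σ₀² = 1/2.7836 − 14/40.9 = 0.359247 − 0.342298 = 0.016949.
Hence σ₀² = 1/0.016949 ≈ 59.0.

σ₀² = 59.0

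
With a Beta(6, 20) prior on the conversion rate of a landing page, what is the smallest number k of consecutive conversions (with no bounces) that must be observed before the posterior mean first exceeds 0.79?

After k conversions and 0 bounces the posterior is Beta(6+k, 20), with mean (6+k)/(6+20+k).
Set (6+k)/(26+k) > 0.79 and solve: k > (0.79·26 − 6)/(1 − 0.79) = 69.238.
The smallest integer exceeding 69.238 is 70.

k = 70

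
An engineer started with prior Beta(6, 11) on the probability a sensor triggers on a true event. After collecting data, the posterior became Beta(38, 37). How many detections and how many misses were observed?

32 detections and 26 misses

Beta is conjugate to the binomial likelihood: posterior = Beta(α+s, β+f).
So s = 38 − 6 = 32 and f = 37 − 11 = 26.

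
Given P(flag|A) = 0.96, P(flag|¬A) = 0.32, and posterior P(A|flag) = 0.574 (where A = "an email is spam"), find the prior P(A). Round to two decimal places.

P(A) = 0.31

In odds form, posterior odds = prior odds × likelihood ratio, so prior odds = posterior odds ÷ LR.
Posterior odds = 0.574/(1−0.574) = 1.3474. LR = 0.96/0.32 = 3.0000.
Prior odds = 1.3474/3.0000 = 0.4491, so P(A) = 0.4491/(1+0.4491) ≈ 0.31.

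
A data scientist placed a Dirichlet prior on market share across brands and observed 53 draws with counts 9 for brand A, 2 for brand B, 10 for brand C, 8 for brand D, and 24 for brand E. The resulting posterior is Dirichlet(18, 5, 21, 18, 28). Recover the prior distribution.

Dirichlet(9, 3, 11, 10, 4)

For a Dirichlet(α) prior with multinomial counts c, the posterior is Dirichlet(α + c) componentwise.
Subtract each count from the matching posterior parameter: 18−9=9, 5−2=3, 21−10=11, 18−8=10, 28−24=4.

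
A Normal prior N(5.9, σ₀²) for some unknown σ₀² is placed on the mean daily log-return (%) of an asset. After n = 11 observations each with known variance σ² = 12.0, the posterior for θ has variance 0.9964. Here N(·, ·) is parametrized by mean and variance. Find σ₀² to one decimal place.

For the Normal–Normal model with known σ², precisions add: τ_n = τ₀ + n/σ².
So 1/σ₀² = 1/0.9964 − 11/12.0 = 1.003613 − 0.916667 = 0.086946.
Hence σ₀² = 1/0.086946 ≈ 11.5.

σ₀² = 11.5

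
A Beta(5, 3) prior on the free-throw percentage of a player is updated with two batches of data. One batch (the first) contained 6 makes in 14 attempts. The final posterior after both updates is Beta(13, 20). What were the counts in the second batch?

Because Beta–binomial updating is additive in the counts, the combined data contributed (α_post−α_prior, β_post−β_prior) successes and failures.
Total across both batches: 13−5=8 makes, 20−3=17 misses.
Subtract the first batch: 8−6=2 makes and 17−8=9 misses.

2 makes and 9 misses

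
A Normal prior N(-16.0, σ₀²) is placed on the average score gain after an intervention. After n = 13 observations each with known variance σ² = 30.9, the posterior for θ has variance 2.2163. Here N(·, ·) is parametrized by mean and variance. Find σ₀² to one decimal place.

Posterior precision equals prior precision plus data precision: 1/σ_n² = 1/σ₀² + n/σ².
So 1/σ₀² = 1/2.2163 − 13/30.9 = 0.451202 − 0.420712 = 0.030490.
Hence σ₀² = 1/0.030490 ≈ 32.8.

σ₀² = 32.8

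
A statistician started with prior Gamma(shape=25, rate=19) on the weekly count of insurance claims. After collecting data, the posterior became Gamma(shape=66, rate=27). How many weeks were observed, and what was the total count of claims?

Gamma–Poisson conjugacy: posterior shape = α + Σxᵢ, posterior rate = β + n.
Matching: Σxᵢ = 66 − 25 = 41 and n = 27 − 19 = 8.

n = 8 weeks with total 41 claims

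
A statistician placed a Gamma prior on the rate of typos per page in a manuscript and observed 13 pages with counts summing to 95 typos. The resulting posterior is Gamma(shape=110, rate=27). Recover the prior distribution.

Gamma–Poisson conjugacy: posterior shape = α + Σxᵢ, posterior rate = β + n.
So α = 110 − 95 = 15 and β = 27 − 13 = 14.

Gamma(shape=15, rate=14)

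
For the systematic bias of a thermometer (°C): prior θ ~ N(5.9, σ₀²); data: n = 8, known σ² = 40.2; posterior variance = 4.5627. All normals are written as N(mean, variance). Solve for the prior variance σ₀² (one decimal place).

Posterior precision equals prior precision plus data precision: 1/σ_n² = 1/σ₀² + n/σ².
So 1/σ₀² = 1/4.5627 − 8/40.2 = 0.219168 − 0.199005 = 0.020163.
Hence σ₀² = 1/0.020163 ≈ 49.6.

σ₀² = 49.6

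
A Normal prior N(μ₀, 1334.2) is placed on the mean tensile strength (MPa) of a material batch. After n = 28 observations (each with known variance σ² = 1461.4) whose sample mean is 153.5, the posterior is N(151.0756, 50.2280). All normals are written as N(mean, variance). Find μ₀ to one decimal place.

μ₀ = 89.1

With known observation variance, the Normal–Normal posterior has precision τ_n = τ₀ + n/σ² and mean μ_n = (τ₀μ₀ + (n/σ²)x̄)/τ_n.
Here τ₀ = 1/1334.2 = 0.000750 and τ_data = 28/1461.4 = 0.019160, so τ_n = 0.019910.
Rearranging for μ₀: μ₀ = (μ_n·τ_n − τ_data·x̄)/τ₀ = (151.0756·0.019910 − 0.019160·153.5) / 0.000750 = 0.066855/0.000750 ≈ 89.1.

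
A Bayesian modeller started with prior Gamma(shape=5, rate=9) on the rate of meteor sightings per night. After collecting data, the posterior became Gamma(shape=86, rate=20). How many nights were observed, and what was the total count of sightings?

n = 11 nights with total 81 sightings

Gamma–Poisson conjugacy: posterior shape = α + Σxᵢ, posterior rate = β + n.
Matching: Σxᵢ = 86 − 5 = 81 and n = 20 − 9 = 11.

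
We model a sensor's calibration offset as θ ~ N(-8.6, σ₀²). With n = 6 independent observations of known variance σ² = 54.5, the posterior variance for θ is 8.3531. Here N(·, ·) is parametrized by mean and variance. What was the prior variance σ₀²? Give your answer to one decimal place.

σ₀² = 103.9

Posterior precision equals prior precision plus data precision: 1/σ_n² = 1/σ₀² + n/σ².
So 1/σ₀² = 1/8.3531 − 6/54.5 = 0.119716 − 0.110092 = 0.009624.
Hence σ₀² = 1/0.009624 ≈ 103.9.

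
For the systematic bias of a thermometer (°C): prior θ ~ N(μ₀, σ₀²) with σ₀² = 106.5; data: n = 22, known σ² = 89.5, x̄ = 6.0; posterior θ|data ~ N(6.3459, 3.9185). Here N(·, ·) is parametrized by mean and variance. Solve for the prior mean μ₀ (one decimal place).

With known observation variance, the Normal–Normal posterior has precision τ_n = τ₀ + n/σ² and mean μ_n = (τ₀μ₀ + (n/σ²)x̄)/τ_n.
Here τ₀ = 1/106.5 = 0.009390 and τ_data = 22/89.5 = 0.245810, so τ_n = 0.255200.
Rearranging for μ₀: μ₀ = (μ_n·τ_n − τ_data·x̄)/τ₀ = (6.3459·0.255200 − 0.245810·6.0) / 0.009390 = 0.144614/0.009390 ≈ 15.4.

μ₀ = 15.4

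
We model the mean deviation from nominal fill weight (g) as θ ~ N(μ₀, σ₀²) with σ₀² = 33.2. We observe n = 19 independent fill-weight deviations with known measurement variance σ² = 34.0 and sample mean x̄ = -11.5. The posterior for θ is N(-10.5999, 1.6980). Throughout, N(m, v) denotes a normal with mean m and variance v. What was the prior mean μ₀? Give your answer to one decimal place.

The posterior mean is a precision-weighted average: μ_n = (τ₀μ₀ + τ_data·x̄)/(τ₀+τ_data), with τ₀=1/σ₀² and τ_data=n/σ².
Here τ₀ = 1/33.2 = 0.030120 and τ_data = 19/34.0 = 0.558824, so τ_n = 0.588944.
Rearranging for μ₀: μ₀ = (μ_n·τ_n − τ_data·x̄)/τ₀ = (-10.5999·0.588944 − 0.558824·-11.5) / 0.030120 = 0.183728/0.030120 ≈ 6.1.

μ₀ = 6.1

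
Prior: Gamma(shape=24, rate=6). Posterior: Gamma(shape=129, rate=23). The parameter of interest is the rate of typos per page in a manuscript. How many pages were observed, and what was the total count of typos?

n = 17 pages with total 105 typos

A Gamma(α, β) prior (rate parametrization) on a Poisson rate with n observations summing to S gives posterior Gamma(α+S, β+n).
Matching: Σxᵢ = 129 − 24 = 105 and n = 23 − 6 = 17.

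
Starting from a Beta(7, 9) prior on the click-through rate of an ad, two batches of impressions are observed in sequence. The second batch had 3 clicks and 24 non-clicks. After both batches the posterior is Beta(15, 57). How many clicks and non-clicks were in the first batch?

5 clicks and 24 non-clicks

Sequential conjugate updates are equivalent to a single update on the pooled data, so total successes = posterior α − prior α and total failures = posterior β − prior β.
Total across both batches: 15−7=8 clicks, 57−9=48 non-clicks.
Subtract the second batch: 8−3=5 clicks and 48−24=24 non-clicks.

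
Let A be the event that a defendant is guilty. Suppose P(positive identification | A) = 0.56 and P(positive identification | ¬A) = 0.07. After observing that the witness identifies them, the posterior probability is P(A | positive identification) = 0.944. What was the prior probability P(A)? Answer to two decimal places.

P(A) = 0.68

Bayes' rule in odds form gives O(A|E) = O(A)·[P(E|A)/P(E|¬A)], hence O(A) = O(A|E)/LR.
Posterior odds = 0.944/(1−0.944) = 16.8571. LR = 0.56/0.07 = 8.0000.
Prior odds = 16.8571/8.0000 = 2.1071, so P(A) = 2.1071/(1+2.1071) ≈ 0.68.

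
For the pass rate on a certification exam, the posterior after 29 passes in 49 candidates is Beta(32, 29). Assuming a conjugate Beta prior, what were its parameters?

A Beta(α, β) prior with s successes and f failures in binomial data gives a Beta(α+s, β+f) posterior.
Subtract the data counts: 32−29=3, 29−20=9.

Beta(3, 9)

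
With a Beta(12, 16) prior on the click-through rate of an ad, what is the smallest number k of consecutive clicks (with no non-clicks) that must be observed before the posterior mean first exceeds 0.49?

After k clicks and 0 non-clicks the posterior is Beta(12+k, 16), with mean (12+k)/(12+16+k).
Set (12+k)/(28+k) > 0.49 and solve: k > (0.49·28 − 12)/(1 − 0.49) = 3.373.
The smallest integer exceeding 3.373 is 4.

k = 4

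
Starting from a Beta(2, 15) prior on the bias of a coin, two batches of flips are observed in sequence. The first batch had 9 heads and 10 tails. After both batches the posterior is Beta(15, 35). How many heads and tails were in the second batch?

4 heads and 10 tails

Because Beta–binomial updating is additive in the counts, the combined data contributed (α_post−α_prior, β_post−β_prior) successes and failures.
Total across both batches: 15−2=13 heads, 35−15=20 tails.
Subtract the first batch: 13−9=4 heads and 20−10=10 tails.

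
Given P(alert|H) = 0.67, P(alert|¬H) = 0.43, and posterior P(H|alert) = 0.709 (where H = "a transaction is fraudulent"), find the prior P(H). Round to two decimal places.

P(H) = 0.61

In odds form, posterior odds = prior odds × likelihood ratio, so prior odds = posterior odds ÷ LR.
Posterior odds = 0.709/(1−0.709) = 2.4364. LR = 0.67/0.43 = 1.5581.
Prior odds = 2.4364/1.5581 = 1.5637, so P(H) = 1.5637/(1+1.5637) ≈ 0.61.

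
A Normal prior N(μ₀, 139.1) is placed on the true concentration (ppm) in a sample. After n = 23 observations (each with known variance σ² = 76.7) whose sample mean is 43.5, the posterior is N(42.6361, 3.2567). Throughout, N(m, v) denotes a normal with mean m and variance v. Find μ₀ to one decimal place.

μ₀ = 6.6

With known observation variance, the Normal–Normal posterior has precision τ_n = τ₀ + n/σ² and mean μ_n = (τ₀μ₀ + (n/σ²)x̄)/τ_n.
Here τ₀ = 1/139.1 = 0.007189 and τ_data = 23/76.7 = 0.299870, so τ_n = 0.307059.
Rearranging for μ₀: μ₀ = (μ_n·τ_n − τ_data·x̄)/τ₀ = (42.6361·0.307059 − 0.299870·43.5) / 0.007189 = 0.047453/0.007189 ≈ 6.6.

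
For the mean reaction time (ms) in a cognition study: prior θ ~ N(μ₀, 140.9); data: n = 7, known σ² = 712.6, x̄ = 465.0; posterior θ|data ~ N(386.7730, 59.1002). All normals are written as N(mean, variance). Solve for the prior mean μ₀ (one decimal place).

μ₀ = 278.5

The posterior mean is a precision-weighted average: μ_n = (τ₀μ₀ + τ_data·x̄)/(τ₀+τ_data), with τ₀=1/σ₀² and τ_data=n/σ².
Here τ₀ = 1/140.9 = 0.007097 and τ_data = 7/712.6 = 0.009823, so τ_n = 0.016920.
Rearranging for μ₀: μ₀ = (μ_n·τ_n − τ_data·x̄)/τ₀ = (386.7730·0.016920 − 0.009823·465.0) / 0.007097 = 1.976504/0.007097 ≈ 278.5.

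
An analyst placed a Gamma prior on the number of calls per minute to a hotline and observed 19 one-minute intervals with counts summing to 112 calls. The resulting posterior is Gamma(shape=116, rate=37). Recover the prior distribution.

A Gamma(α, β) prior (rate parametrization) on a Poisson rate with n observations summing to S gives posterior Gamma(α+S, β+n).
So α = 116 − 112 = 4 and β = 37 − 19 = 18.

Gamma(shape=4, rate=18)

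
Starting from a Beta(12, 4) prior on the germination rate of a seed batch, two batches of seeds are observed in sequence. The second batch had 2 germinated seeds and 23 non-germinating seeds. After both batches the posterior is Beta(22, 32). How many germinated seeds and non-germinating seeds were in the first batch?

8 germinated seeds and 5 non-germinating seeds

Because Beta–binomial updating is additive in the counts, the combined data contributed (α_post−α_prior, β_post−β_prior) successes and failures.
Total across both batches: 22−12=10 germinated seeds, 32−4=28 non-germinating seeds.
Subtract the second batch: 10−2=8 germinated seeds and 28−23=5 non-germinating seeds.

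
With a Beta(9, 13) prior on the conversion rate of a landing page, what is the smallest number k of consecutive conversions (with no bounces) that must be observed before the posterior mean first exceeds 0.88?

After k conversions and 0 bounces the posterior is Beta(9+k, 13), with mean (9+k)/(9+13+k).
Set (9+k)/(22+k) > 0.88 and solve: k > (0.88·22 − 9)/(1 − 0.88) = 86.333.
The smallest integer exceeding 86.333 is 87.

k = 87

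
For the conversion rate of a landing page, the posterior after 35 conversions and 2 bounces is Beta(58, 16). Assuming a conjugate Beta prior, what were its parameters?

A Beta(α, β) prior with s successes and f failures in binomial data gives a Beta(α+s, β+f) posterior.
So α = 58 − 35 = 23 and β = 16 − 2 = 14.

Beta(23, 14)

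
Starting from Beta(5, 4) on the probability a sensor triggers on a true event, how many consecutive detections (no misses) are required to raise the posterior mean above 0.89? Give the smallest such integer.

After k detections and 0 misses the posterior is Beta(5+k, 4), with mean (5+k)/(5+4+k).
Set (5+k)/(9+k) > 0.89 and solve: k > (0.89·9 − 5)/(1 − 0.89) = 27.364.
The smallest integer exceeding 27.364 is 28, and checking k=28: (33)/(37) = 0.8919 > 0.89.

k = 28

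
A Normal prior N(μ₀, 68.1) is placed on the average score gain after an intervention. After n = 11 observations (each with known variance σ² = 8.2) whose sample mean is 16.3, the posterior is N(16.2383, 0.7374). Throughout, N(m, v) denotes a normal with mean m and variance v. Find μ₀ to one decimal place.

μ₀ = 10.6

With known observation variance, the Normal–Normal posterior has precision τ_n = τ₀ + n/σ² and mean μ_n = (τ₀μ₀ + (n/σ²)x̄)/τ_n.
Here τ₀ = 1/68.1 = 0.014684 and τ_data = 11/8.2 = 1.341463, so τ_n = 1.356147.
Rearranging for μ₀: μ₀ = (μ_n·τ_n − τ_data·x̄)/τ₀ = (16.2383·1.356147 − 1.341463·16.3) / 0.014684 = 0.155675/0.014684 ≈ 10.6.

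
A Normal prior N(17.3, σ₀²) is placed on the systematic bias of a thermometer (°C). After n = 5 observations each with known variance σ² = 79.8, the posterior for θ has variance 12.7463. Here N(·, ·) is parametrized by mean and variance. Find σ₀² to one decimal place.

Posterior precision equals prior precision plus data precision: 1/σ_n² = 1/σ₀² + n/σ².
So 1/σ₀² = 1/12.7463 − 5/79.8 = 0.078454 − 0.062657 = 0.015797.
Hence σ₀² = 1/0.015797 ≈ 63.3.

σ₀² = 63.3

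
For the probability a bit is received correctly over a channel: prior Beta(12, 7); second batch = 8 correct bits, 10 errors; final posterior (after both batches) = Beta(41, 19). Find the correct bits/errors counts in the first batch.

21 correct bits and 2 errors

Because Beta–binomial updating is additive in the counts, the combined data contributed (α_post−α_prior, β_post−β_prior) successes and failures.
Total across both batches: 41−12=29 correct bits, 19−7=12 errors.
Subtract the second batch: 29−8=21 correct bits and 12−10=2 errors.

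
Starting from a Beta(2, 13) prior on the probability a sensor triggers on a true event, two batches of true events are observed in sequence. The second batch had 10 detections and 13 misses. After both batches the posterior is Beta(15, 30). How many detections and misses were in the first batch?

Because Beta–binomial updating is additive in the counts, the combined data contributed (α_post−α_prior, β_post−β_prior) successes and failures.
Total across both batches: 15−2=13 detections, 30−13=17 misses.
Subtract the second batch: 13−10=3 detections and 17−13=4 misses.

3 detections and 4 misses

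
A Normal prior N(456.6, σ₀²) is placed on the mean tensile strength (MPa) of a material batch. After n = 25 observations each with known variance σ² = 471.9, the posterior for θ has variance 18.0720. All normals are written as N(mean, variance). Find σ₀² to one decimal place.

For the Normal–Normal model with known σ², precisions add: τ_n = τ₀ + n/σ².
So 1/σ₀² = 1/18.0720 − 25/471.9 = 0.055334 − 0.052977 = 0.002357.
Hence σ₀² = 1/0.002357 ≈ 424.3.

σ₀² = 424.3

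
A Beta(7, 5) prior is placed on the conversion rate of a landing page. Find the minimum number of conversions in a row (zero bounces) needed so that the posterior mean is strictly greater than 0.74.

After k conversions and 0 bounces the posterior is Beta(7+k, 5), with mean (7+k)/(7+5+k).
Set (7+k)/(12+k) > 0.74 and solve: k > (0.74·12 − 7)/(1 − 0.74) = 7.231.
The smallest integer exceeding 7.231 is 8, and checking k=8: (15)/(20) = 0.7500 > 0.74.

k = 8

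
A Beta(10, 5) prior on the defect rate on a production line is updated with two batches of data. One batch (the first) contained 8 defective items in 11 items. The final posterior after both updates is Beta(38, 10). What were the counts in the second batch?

Sequential conjugate updates are equivalent to a single update on the pooled data, so total successes = posterior α − prior α and total failures = posterior β − prior β.
Total across both batches: 38−10=28 defective items, 10−5=5 good items.
Subtract the first batch: 28−8=20 defective items and 5−3=2 good items.

20 defective items and 2 good items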